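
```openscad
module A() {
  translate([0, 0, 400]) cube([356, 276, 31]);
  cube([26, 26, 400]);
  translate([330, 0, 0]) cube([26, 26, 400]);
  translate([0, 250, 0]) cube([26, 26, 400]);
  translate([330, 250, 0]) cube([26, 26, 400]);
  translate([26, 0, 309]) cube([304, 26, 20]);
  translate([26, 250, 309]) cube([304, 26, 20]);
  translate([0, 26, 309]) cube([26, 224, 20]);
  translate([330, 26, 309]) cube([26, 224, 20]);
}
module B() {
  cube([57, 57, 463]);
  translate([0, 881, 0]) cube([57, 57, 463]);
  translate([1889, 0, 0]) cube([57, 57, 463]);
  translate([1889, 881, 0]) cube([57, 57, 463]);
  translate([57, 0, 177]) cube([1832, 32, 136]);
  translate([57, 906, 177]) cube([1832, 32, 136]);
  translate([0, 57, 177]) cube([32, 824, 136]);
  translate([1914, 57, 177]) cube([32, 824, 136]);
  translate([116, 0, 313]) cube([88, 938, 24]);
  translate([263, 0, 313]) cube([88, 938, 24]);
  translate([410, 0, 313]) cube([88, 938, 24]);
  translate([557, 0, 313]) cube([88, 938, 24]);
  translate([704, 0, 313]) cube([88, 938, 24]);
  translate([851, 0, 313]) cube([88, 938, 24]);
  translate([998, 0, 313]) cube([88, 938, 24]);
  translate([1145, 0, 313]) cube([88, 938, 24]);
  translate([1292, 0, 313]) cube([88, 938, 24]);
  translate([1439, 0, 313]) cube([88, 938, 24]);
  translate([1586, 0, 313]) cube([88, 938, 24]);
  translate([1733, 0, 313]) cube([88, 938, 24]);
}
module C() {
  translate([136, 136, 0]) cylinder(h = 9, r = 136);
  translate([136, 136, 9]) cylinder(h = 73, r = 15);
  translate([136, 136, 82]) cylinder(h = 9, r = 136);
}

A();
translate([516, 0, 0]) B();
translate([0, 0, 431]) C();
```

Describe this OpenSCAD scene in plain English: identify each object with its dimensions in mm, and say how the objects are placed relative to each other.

A is a simple wooden stool: a rectangular seat 356 mm (x) by 276 mm (y), 31 mm thick, top face at z = 431 mm, on four square legs, each 26×26 mm in cross-section. The legs rest on z = 0, each flush with a corner of the seat. Four stretchers, 26 mm wide and 20 mm tall, connect adjacent legs with their undersides at z = 309 mm, each running between the inner faces of the legs it joins and aligned with the legs' outer faces on the other axis.

B is a bed frame 1946 mm long (x) by 938 mm wide (y). Four 57×57 mm corner posts, 463 mm tall, at the corners of the footprint. Four rails of 32 mm thickness and 136 mm height run between adjacent posts with their undersides at z = 177 mm, their outer faces flush with the outside of the frame (the two x-running rails run between the posts' inner faces; the two y-running rails run between the posts' inner faces). 12 slats, each 88 mm wide (x) and 24 mm thick, lie across the top of the two x-running rails, running the full 938 mm width of the frame in y; the slats are evenly spaced along x between the inner faces of the end posts with equal gaps (rounded down to the nearest mm) at the −x end and between each pair — any rounding remainder accumulates at the +x end.

C is a spool: two coaxial disc flanges of radius 136 mm and thickness 9 mm, joined by a core cylinder of radius 15 mm and height 73 mm. The lower flange rests on z = 0 and the three cylinders share a vertical axis.

The bed frame is on the floor beside the stool on its +x side. The spool is on top of the stool.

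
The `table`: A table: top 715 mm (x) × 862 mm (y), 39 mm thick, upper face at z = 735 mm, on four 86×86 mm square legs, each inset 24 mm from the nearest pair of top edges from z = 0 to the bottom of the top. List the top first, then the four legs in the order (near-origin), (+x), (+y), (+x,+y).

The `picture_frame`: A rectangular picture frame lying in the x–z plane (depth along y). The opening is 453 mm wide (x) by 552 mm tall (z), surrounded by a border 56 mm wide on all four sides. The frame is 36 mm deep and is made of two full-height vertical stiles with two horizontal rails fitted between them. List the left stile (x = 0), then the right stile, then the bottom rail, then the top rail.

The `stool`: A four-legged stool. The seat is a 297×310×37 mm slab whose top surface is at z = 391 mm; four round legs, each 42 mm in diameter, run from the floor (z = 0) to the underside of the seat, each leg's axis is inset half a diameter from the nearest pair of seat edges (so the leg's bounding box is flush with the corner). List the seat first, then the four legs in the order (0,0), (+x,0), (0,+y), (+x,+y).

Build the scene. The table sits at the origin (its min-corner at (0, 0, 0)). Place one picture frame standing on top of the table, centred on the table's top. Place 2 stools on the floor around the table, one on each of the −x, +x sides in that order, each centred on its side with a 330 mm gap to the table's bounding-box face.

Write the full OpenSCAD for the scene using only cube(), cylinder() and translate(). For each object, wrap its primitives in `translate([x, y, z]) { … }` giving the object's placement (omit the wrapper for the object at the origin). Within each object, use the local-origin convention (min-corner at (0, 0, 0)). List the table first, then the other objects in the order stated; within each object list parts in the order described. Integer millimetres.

translate([0, 0, 696]) cube([715, 862, 39]);
translate([24, 24, 0]) cube([86, 86, 696]);
translate([605, 24, 0]) cube([86, 86, 696]);
translate([24, 752, 0]) cube([86, 86, 696]);
translate([605, 752, 0]) cube([86, 86, 696]);
translate([75, 413, 735]) {
  cube([56, 36, 664]);
  translate([509, 0, 0]) cube([56, 36, 664]);
  translate([56, 0, 0]) cube([453, 36, 56]);
  translate([56, 0, 608]) cube([453, 36, 56]);
}
translate([-627, 276, 0]) {
  translate([0, 0, 354]) cube([297, 310, 37]);
  translate([21, 21, 0]) cylinder(h = 354, r = 21);
  translate([276, 21, 0]) cylinder(h = 354, r = 21);
  translate([21, 289, 0]) cylinder(h = 354, r = 21);
  translate([276, 289, 0]) cylinder(h = 354, r = 21);
}
translate([1045, 276, 0]) {
  translate([0, 0, 354]) cube([297, 310, 37]);
  translate([21, 21, 0]) cylinder(h = 354, r = 21);
  translate([276, 21, 0]) cylinder(h = 354, r = 21);
  translate([21, 289, 0]) cylinder(h = 354, r = 21);
  translate([276, 289, 0]) cylinder(h = 354, r = 21);
}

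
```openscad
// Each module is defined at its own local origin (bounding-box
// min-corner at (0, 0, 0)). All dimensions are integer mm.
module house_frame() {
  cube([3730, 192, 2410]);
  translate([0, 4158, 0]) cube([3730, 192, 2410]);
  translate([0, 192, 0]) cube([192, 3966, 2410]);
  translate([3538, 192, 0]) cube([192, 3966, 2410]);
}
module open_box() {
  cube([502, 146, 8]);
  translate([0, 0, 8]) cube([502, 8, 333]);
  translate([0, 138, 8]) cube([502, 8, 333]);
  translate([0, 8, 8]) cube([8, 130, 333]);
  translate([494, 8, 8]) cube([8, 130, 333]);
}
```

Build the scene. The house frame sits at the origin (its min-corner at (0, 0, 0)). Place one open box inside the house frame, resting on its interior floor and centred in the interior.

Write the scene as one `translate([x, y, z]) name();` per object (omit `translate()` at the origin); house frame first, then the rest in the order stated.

house_frame();
translate([1614, 2102, 0]) open_box();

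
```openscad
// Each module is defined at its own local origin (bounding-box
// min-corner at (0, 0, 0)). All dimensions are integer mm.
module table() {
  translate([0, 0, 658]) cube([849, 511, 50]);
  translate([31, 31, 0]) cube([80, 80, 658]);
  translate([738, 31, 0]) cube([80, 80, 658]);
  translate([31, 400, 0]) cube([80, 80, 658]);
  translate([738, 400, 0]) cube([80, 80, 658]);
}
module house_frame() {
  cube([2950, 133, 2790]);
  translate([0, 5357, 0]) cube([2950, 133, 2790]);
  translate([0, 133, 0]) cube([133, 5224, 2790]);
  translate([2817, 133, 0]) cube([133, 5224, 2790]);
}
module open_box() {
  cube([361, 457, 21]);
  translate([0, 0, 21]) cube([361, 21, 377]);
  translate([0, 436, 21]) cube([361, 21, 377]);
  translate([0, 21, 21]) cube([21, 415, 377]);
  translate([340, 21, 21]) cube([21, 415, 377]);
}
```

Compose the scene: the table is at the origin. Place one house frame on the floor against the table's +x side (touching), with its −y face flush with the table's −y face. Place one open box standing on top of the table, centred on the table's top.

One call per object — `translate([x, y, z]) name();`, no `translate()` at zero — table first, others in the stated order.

table();
translate([849, 0, 0]) house_frame();
translate([244, 27, 708]) open_box();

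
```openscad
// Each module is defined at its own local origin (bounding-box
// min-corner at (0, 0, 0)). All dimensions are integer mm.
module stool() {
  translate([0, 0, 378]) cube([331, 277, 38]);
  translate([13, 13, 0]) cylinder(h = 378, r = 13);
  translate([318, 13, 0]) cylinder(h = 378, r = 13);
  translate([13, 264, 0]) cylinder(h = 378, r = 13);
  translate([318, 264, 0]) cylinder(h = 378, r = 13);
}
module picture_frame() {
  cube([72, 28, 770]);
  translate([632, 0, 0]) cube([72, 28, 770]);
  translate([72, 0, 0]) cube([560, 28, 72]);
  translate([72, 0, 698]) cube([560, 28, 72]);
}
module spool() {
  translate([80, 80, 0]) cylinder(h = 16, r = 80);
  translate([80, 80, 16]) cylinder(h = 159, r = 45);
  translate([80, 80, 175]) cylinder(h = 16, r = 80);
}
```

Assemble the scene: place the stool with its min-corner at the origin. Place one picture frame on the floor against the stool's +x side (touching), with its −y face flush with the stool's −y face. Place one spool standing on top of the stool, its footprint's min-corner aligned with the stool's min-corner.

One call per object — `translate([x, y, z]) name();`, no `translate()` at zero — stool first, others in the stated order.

stool();
translate([331, 0, 0]) picture_frame();
translate([0, 0, 416]) spool();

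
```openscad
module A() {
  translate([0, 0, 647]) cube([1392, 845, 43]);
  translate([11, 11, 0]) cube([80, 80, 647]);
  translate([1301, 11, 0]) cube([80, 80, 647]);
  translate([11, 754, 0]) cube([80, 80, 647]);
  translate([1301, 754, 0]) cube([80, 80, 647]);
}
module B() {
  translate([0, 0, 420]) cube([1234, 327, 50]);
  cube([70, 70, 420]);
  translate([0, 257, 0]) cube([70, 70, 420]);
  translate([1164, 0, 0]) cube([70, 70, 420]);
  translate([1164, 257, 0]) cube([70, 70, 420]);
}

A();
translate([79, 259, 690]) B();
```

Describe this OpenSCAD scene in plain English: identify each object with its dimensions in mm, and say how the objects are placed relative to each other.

A is a rectangular dining table. The top is 1392×845×43 mm with its upper surface at z = 690 mm. It stands on four 80×80 mm square legs, each inset 11 mm from the nearest pair of top edges, running from the floor to the underside of the top.

B is a long wooden bench with a 1234 mm (x) × 327 mm (y) seat, 50 mm thick, its top surface 470 mm above the floor. Four 70 mm square legs at the seat corners, flush with the edges, run from z = 0 to the seat underside.

The bench is on top of the table, centred.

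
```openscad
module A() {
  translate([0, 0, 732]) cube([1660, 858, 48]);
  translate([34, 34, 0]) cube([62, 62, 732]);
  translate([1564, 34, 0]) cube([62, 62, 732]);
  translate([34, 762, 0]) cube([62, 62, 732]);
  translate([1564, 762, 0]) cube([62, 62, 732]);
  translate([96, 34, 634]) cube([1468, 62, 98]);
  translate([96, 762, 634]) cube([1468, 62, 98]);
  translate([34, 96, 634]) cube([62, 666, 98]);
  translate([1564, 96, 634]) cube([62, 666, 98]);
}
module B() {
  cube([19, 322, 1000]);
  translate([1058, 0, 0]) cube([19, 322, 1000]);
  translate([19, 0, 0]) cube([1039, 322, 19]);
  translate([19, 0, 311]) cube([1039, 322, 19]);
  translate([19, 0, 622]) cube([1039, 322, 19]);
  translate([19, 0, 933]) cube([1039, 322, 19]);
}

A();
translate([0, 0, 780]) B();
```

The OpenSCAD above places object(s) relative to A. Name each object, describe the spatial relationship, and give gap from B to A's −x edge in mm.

The bookshelf's min-x is at 0; the table's min-x is 0; gap = 0 mm.

A is a table. B is a bookshelf. The bookshelf is on top of the table. The gap from the bookshelf to the table's −x edge is 0 mm.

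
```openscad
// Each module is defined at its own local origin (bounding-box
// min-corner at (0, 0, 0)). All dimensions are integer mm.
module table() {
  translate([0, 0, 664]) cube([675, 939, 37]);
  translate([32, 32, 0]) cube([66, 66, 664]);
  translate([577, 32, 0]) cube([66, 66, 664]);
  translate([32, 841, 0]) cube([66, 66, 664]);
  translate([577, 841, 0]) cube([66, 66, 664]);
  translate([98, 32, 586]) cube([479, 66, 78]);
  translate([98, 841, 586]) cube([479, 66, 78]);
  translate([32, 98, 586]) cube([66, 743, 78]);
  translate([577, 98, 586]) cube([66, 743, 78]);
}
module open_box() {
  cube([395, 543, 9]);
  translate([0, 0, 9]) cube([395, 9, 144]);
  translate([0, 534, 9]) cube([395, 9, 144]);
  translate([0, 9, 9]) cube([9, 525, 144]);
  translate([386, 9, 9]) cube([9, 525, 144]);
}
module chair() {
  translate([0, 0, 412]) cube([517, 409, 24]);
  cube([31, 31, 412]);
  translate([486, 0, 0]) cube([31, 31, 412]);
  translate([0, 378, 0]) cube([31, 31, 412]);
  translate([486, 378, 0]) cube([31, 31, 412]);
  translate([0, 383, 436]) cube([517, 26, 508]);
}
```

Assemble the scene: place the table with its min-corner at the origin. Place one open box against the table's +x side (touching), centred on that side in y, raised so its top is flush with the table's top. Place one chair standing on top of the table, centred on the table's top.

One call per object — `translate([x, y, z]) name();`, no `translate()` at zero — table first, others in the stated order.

table();
translate([675, 198, 548]) open_box();
translate([79, 265, 701]) chair();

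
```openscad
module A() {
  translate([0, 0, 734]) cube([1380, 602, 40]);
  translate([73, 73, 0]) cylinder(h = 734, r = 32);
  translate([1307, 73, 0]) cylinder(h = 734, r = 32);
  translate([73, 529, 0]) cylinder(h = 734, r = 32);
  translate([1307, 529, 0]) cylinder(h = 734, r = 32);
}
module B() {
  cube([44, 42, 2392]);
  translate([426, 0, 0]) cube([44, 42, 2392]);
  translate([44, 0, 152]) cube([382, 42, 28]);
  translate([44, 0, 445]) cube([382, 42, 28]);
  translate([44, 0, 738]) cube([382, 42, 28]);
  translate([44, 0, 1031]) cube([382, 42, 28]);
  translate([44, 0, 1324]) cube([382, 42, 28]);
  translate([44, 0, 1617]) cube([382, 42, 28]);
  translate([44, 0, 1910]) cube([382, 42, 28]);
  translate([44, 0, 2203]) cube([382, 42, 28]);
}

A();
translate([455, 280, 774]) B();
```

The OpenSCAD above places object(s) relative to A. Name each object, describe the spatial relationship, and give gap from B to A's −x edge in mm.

A is a table. B is a ladder. The ladder is on top of the table, centred. The gap from the ladder to the table's −x edge is 455 mm.

The ladder's min-x is at 455; the table's min-x is 0; gap = 455 mm.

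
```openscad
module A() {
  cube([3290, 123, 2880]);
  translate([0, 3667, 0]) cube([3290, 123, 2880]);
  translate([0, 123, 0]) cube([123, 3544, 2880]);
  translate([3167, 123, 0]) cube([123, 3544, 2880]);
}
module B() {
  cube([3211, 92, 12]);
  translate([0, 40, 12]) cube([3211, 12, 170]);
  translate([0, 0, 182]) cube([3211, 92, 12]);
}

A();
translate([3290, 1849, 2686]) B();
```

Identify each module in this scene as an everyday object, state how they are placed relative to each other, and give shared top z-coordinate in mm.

Both tops at z = 2880 mm.

A is a house frame. B is an I-beam. The I-beam is beside the house frame with their tops flush at z = 2880. The shared top z-coordinate is 2880 mm.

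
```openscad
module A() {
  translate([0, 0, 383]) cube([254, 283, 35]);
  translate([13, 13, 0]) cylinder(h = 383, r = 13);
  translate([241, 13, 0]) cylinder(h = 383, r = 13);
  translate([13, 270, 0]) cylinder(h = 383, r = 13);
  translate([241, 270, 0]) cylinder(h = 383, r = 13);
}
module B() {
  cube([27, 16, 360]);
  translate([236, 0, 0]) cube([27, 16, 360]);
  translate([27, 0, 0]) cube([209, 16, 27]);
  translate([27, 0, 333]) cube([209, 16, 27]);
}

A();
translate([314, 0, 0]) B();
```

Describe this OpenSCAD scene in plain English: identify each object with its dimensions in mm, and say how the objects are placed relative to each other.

A is a four-legged stool. The seat is 254×283 mm, 35 mm thick, top at z = 418 mm. It stands on four round legs, each 26 mm in diameter, from z = 0 to the seat underside, each leg's axis is inset half a diameter from the nearest pair of seat edges (so the leg's bounding box is flush with the corner).

B is a picture frame with a 209×306 mm rectangular opening (x by z) and a uniform 27 mm border on every side. Frame depth is 16 mm along y. It is built from two vertical stiles running the full outside height and two horizontal rails spanning the gap between the stiles.

The picture frame is on the floor beside the stool on its +x side.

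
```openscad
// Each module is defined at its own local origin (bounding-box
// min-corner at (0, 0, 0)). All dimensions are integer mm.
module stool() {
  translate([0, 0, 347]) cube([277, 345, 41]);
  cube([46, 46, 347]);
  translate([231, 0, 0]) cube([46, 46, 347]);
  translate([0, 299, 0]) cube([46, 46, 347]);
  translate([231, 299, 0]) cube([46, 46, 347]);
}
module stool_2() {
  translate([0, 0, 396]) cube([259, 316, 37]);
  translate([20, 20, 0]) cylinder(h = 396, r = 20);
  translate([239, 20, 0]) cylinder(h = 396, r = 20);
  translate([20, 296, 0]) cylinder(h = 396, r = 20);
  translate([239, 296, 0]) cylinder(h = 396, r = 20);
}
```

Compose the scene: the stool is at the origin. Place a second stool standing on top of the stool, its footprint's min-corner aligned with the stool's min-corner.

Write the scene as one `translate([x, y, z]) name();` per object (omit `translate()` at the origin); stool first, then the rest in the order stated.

stool();
translate([0, 0, 388]) stool_2();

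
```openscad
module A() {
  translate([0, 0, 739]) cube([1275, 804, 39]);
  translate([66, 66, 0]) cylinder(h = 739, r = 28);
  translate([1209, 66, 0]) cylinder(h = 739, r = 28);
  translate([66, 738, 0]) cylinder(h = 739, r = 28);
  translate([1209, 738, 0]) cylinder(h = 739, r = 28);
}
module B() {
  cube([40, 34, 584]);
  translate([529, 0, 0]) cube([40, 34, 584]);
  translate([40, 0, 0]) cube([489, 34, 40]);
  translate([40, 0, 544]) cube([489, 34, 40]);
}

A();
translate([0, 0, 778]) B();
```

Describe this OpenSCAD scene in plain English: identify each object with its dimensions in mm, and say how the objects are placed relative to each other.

A is a table: top 1275 mm (x) × 804 mm (y), 39 mm thick, upper face at z = 778 mm, on four round legs of 56 mm diameter, each leg's bounding box inset 38 mm from the nearest pair of top edges, running from z = 0 to the bottom of the top.

B is a picture frame with a 489×504 mm rectangular opening (x by z) and a uniform 40 mm border on every side. Frame depth is 34 mm along y. It is built from two vertical stiles running the full outside height and two horizontal rails spanning the gap between the stiles.

The picture frame is on top of the table.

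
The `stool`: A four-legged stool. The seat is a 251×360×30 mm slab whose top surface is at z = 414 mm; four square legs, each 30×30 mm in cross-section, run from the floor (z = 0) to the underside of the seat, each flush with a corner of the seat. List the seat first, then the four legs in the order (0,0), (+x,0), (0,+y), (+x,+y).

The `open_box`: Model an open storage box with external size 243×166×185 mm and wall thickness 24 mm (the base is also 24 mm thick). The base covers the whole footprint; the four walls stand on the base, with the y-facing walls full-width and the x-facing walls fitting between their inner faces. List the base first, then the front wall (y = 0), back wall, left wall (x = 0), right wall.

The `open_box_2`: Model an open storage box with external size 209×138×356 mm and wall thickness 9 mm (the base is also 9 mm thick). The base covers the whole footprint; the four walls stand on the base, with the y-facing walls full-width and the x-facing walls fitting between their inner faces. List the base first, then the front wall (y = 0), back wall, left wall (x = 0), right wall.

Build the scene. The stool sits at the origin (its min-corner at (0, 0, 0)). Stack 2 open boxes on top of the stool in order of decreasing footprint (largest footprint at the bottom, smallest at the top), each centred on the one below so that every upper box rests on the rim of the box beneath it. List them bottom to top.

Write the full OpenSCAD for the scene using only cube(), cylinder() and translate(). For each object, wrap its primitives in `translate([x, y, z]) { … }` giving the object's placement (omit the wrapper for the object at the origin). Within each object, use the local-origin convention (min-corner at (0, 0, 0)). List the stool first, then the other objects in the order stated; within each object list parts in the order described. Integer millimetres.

translate([0, 0, 384]) cube([251, 360, 30]);
cube([30, 30, 384]);
translate([221, 0, 0]) cube([30, 30, 384]);
translate([0, 330, 0]) cube([30, 30, 384]);
translate([221, 330, 0]) cube([30, 30, 384]);
translate([4, 97, 414]) {
  cube([243, 166, 24]);
  translate([0, 0, 24]) cube([243, 24, 161]);
  translate([0, 142, 24]) cube([243, 24, 161]);
  translate([0, 24, 24]) cube([24, 118, 161]);
  translate([219, 24, 24]) cube([24, 118, 161]);
}
translate([21, 111, 599]) {
  cube([209, 138, 9]);
  translate([0, 0, 9]) cube([209, 9, 347]);
  translate([0, 129, 9]) cube([209, 9, 347]);
  translate([0, 9, 9]) cube([9, 120, 347]);
  translate([200, 9, 9]) cube([9, 120, 347]);
}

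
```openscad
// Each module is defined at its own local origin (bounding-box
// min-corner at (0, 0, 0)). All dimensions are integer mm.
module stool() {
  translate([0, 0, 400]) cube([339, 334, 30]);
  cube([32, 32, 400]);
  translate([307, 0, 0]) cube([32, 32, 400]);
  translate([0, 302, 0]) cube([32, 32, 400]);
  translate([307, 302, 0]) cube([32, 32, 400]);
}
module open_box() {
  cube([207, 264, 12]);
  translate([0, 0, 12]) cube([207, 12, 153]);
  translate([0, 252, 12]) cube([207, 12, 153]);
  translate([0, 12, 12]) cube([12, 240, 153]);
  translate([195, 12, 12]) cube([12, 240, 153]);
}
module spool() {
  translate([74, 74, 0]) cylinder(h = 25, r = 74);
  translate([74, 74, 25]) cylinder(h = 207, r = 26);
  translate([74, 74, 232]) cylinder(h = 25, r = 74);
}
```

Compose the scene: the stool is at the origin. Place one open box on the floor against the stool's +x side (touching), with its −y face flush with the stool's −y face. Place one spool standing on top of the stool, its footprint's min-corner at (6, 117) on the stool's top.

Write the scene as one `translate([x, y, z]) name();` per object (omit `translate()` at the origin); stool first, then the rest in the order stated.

stool();
translate([339, 0, 0]) open_box();
translate([6, 117, 430]) spool();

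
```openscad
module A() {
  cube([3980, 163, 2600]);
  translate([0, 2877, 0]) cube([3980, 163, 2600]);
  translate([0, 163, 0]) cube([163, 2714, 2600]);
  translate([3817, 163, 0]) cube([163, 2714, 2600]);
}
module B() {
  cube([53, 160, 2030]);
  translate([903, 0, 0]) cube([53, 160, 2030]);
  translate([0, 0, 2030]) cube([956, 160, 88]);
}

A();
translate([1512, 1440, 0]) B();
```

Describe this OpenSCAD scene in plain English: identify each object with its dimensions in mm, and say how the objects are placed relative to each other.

A is the wall frame of a small rectangular building: four walls, each 2600 mm tall and 163 mm thick, enclosing a footprint 3980 mm (x) by 3040 mm (y) outside-to-outside, with no floor or roof. The front and back walls (the −y and +y sides) span the full width; the two side walls fit between them.

B is a rectangular door frame: two vertical jambs of 53×160 mm section, 2030 mm tall, with a clear opening 850 mm wide between their inner faces. A header 88 mm tall and 160 mm deep lies on top of the jambs and spans the full outside width.

The door frame sits inside the house frame, centred.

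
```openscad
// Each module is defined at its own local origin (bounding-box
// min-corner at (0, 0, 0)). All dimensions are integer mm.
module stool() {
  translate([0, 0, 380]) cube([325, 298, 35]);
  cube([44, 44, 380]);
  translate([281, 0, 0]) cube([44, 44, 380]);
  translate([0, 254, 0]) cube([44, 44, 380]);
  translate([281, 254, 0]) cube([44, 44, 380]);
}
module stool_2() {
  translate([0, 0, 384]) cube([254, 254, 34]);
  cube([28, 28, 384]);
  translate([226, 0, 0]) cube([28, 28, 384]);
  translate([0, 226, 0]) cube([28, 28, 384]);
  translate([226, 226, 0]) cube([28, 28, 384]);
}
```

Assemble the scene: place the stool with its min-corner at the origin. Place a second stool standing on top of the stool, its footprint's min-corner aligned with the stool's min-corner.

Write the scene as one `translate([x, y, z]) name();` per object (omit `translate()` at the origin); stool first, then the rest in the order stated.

stool();
translate([0, 0, 415]) stool_2();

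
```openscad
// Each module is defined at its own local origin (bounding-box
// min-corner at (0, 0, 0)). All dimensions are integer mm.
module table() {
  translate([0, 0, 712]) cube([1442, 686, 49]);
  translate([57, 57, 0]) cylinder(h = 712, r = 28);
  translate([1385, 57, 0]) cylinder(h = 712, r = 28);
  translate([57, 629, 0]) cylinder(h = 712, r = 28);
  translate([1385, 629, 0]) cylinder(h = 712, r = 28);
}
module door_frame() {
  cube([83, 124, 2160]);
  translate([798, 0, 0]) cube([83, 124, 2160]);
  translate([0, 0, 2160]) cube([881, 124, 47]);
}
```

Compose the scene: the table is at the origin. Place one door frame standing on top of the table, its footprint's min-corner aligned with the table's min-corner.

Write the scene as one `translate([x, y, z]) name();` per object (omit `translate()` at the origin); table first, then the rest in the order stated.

table();
translate([0, 0, 761]) door_frame();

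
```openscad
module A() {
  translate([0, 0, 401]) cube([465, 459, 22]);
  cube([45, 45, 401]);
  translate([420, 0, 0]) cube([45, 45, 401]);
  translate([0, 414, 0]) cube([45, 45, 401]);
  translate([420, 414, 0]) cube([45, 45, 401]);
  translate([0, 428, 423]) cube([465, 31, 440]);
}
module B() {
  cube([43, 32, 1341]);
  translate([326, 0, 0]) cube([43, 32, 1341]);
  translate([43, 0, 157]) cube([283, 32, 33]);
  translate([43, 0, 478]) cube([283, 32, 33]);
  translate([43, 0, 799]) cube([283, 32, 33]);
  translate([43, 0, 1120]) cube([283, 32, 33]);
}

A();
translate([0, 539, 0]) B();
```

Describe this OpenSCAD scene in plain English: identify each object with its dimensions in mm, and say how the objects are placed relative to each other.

A is a chair: 465×459 mm seat, 22 mm thick, top at z = 423 mm, on four 45 mm square corner legs flush with the seat edges. A 31 mm thick backrest slab spans the full seat width, extending 440 mm above the seat top, its back face flush with the seat's +y edge.

B is a wooden ladder with two side rails of 43×32 mm section and 1341 mm height, set 369 mm apart overall. Between them run 4 rectangular rungs (32 mm deep, 33 mm thick), front faces flush with the rails' −y face. The bottom of the first rung is 157 mm above the floor and each subsequent rung is 321 mm higher than the one below.

The ladder is on the floor beside the chair on its +y side.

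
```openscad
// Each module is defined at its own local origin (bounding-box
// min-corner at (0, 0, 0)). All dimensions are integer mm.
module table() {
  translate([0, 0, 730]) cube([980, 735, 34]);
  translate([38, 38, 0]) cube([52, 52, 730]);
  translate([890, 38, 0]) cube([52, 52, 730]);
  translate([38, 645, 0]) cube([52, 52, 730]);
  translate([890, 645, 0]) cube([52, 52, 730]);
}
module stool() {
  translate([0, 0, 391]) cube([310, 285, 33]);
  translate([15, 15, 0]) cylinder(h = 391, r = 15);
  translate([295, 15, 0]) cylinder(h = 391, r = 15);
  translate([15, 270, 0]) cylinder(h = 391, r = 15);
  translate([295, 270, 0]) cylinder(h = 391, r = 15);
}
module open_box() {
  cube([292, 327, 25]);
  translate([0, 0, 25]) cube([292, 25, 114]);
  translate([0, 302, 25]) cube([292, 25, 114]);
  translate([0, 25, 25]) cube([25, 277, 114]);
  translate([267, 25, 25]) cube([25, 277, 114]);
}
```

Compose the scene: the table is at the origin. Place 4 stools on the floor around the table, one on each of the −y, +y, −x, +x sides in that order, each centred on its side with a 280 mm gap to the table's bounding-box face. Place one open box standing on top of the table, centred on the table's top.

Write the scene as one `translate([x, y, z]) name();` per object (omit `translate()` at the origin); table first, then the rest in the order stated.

table();
translate([335, -565, 0]) stool();
translate([335, 1015, 0]) stool();
translate([-590, 225, 0]) stool();
translate([1260, 225, 0]) stool();
translate([344, 204, 764]) open_box();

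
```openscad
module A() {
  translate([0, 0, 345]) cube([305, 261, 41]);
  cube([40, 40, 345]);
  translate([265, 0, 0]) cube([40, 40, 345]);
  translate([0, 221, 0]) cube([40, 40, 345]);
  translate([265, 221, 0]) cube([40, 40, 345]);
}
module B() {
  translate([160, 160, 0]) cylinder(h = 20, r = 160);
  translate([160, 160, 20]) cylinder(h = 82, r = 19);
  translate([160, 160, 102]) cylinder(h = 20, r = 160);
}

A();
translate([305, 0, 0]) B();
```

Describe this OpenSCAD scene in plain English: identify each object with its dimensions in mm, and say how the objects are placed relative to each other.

A is a four-legged stool. The seat is a 305×261×41 mm slab whose top surface is at z = 386 mm; four square legs, each 40×40 mm in cross-section, run from the floor (z = 0) to the underside of the seat, each flush with a corner of the seat.

B is a spool: two coaxial disc flanges of radius 160 mm and thickness 20 mm, joined by a core cylinder of radius 19 mm and height 82 mm. The lower flange rests on z = 0 and the three cylinders share a vertical axis.

The spool is against the stool's +x side, with their −y faces flush.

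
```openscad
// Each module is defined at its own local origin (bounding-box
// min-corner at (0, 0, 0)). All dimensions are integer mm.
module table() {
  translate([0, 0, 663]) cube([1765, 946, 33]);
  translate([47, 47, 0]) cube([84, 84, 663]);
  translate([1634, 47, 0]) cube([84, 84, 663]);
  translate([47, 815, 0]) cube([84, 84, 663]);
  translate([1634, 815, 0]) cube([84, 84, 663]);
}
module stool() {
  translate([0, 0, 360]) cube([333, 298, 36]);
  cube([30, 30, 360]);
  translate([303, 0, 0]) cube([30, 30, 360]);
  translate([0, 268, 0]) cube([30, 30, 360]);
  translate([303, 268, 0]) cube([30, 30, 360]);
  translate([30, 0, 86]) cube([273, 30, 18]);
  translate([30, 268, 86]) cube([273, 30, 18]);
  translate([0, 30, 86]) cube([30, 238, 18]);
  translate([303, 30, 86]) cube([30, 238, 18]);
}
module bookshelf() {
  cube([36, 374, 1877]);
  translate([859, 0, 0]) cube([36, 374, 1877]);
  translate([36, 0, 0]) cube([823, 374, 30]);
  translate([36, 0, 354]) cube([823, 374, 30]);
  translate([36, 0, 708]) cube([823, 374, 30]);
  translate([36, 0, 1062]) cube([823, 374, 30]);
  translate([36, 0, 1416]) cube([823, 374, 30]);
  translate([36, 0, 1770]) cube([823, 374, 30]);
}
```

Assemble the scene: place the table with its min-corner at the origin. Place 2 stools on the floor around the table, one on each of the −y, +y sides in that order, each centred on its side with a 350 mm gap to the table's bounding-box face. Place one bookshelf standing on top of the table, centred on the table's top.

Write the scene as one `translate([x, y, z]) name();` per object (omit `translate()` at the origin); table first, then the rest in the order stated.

table();
translate([716, -648, 0]) stool();
translate([716, 1296, 0]) stool();
translate([435, 286, 696]) bookshelf();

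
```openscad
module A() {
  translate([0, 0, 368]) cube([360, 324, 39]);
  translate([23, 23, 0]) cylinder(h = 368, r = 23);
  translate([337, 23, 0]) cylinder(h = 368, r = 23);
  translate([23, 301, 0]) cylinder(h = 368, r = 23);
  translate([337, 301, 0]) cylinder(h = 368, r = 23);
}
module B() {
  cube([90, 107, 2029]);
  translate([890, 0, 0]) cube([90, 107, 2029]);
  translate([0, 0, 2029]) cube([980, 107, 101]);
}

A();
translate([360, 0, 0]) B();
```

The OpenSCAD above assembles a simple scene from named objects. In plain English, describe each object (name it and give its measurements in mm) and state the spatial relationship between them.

A is a simple wooden stool: a rectangular seat 360 mm (x) by 324 mm (y), 39 mm thick, top face at z = 407 mm, on four round legs, each 46 mm in diameter. The legs rest on z = 0, each leg's axis is inset half a diameter from the nearest pair of seat edges (so the leg's bounding box is flush with the corner).

B is a door frame. The clear opening is 800 mm wide and 2029 mm high. Two 90 mm wide jambs, 107 mm deep, stand either side of the opening from the floor to the top of the opening. A 101 mm thick head sits across the top of both jambs, spanning the full outside width of the frame.

The door frame is against the stool's +x side, with their −y faces flush.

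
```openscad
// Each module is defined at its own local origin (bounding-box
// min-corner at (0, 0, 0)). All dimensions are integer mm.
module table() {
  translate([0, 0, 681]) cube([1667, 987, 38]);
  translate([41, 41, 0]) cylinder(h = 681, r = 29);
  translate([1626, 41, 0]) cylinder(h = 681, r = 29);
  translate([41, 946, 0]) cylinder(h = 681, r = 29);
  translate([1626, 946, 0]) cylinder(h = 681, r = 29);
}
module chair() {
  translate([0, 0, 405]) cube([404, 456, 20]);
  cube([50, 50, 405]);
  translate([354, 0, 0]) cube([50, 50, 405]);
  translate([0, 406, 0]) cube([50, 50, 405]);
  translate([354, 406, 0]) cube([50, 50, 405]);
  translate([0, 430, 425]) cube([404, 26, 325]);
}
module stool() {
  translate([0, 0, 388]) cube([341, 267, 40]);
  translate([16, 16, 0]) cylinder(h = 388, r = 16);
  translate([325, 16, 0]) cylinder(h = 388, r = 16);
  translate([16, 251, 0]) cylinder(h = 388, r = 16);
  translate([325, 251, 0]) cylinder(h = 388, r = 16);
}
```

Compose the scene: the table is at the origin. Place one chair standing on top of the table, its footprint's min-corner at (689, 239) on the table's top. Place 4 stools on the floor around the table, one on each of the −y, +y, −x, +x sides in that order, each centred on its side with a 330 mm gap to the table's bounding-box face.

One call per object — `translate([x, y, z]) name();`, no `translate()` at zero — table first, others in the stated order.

table();
translate([689, 239, 719]) chair();
translate([663, -597, 0]) stool();
translate([663, 1317, 0]) stool();
translate([-671, 360, 0]) stool();
translate([1997, 360, 0]) stool();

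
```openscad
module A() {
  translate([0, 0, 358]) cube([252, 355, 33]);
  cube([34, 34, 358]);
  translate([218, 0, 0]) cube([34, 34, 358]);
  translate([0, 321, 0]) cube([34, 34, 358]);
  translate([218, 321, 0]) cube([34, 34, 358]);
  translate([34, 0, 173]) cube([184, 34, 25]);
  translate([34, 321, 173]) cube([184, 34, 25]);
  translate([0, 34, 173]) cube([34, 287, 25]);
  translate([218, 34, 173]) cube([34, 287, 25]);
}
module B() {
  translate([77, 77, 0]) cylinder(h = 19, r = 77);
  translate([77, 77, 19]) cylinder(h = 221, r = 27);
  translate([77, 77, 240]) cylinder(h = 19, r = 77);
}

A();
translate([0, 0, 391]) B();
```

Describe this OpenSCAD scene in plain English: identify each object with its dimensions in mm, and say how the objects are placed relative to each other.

A is a simple wooden stool: a rectangular seat 252 mm (x) by 355 mm (y), 33 mm thick, top face at z = 391 mm, on four square legs, each 34×34 mm in cross-section. The legs rest on z = 0, each flush with a corner of the seat. Four stretchers, 34 mm wide and 25 mm tall, connect adjacent legs with their undersides at z = 173 mm, each running between the inner faces of the legs it joins and aligned with the legs' outer faces on the other axis.

B is a spool: two coaxial disc flanges of radius 77 mm and thickness 19 mm, joined by a core cylinder of radius 27 mm and height 221 mm. The lower flange rests on z = 0 and the three cylinders share a vertical axis.

The spool is on top of the stool.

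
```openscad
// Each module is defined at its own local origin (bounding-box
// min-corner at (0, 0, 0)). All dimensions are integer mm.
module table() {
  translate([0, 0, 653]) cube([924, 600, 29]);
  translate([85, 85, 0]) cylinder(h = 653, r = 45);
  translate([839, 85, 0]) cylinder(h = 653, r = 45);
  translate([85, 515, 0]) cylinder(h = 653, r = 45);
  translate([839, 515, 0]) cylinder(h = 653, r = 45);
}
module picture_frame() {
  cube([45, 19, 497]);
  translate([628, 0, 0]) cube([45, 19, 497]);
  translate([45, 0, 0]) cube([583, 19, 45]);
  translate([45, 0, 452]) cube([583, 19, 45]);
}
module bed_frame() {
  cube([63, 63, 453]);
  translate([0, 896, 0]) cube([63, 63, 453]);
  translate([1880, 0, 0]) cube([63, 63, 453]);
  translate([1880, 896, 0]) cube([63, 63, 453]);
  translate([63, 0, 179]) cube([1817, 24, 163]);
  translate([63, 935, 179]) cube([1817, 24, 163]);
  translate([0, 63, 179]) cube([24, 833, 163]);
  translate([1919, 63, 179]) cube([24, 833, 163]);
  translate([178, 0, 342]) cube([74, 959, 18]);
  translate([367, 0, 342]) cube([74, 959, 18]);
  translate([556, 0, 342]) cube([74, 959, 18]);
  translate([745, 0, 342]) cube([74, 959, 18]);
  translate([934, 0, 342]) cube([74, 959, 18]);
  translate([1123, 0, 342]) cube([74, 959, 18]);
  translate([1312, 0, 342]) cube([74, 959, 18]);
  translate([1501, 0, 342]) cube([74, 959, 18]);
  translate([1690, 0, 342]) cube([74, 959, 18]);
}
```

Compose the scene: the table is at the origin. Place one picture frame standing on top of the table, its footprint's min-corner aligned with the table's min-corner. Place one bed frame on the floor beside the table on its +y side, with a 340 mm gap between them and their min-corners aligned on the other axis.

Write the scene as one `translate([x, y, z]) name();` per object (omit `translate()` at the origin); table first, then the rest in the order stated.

table();
translate([0, 0, 682]) picture_frame();
translate([0, 940, 0]) bed_frame();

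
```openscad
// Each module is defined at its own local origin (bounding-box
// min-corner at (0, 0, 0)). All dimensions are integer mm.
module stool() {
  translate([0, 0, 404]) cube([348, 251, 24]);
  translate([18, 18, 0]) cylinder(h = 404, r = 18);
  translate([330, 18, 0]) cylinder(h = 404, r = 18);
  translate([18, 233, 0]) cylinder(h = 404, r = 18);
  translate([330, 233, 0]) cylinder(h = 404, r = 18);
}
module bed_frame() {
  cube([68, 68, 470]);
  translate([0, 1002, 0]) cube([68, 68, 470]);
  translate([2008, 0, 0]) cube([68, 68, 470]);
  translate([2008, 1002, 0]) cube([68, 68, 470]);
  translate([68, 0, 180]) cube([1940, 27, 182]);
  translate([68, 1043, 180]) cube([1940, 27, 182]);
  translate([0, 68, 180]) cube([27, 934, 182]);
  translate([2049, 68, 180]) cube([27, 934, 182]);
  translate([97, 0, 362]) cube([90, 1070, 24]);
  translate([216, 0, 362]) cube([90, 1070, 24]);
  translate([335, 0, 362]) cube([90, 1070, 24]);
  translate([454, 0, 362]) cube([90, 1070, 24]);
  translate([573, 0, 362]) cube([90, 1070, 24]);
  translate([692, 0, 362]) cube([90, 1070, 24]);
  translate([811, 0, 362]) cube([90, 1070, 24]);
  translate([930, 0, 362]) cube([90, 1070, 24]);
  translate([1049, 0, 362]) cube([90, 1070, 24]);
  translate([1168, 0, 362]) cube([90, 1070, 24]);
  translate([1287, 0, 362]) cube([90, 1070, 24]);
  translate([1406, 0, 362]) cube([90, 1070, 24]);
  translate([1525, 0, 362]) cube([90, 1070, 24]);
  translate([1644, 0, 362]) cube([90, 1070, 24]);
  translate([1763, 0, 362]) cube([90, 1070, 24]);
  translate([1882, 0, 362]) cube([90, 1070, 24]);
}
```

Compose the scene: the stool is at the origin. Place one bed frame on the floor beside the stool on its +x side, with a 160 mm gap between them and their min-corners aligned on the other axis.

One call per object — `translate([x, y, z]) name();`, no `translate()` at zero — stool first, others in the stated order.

stool();
translate([508, 0, 0]) bed_frame();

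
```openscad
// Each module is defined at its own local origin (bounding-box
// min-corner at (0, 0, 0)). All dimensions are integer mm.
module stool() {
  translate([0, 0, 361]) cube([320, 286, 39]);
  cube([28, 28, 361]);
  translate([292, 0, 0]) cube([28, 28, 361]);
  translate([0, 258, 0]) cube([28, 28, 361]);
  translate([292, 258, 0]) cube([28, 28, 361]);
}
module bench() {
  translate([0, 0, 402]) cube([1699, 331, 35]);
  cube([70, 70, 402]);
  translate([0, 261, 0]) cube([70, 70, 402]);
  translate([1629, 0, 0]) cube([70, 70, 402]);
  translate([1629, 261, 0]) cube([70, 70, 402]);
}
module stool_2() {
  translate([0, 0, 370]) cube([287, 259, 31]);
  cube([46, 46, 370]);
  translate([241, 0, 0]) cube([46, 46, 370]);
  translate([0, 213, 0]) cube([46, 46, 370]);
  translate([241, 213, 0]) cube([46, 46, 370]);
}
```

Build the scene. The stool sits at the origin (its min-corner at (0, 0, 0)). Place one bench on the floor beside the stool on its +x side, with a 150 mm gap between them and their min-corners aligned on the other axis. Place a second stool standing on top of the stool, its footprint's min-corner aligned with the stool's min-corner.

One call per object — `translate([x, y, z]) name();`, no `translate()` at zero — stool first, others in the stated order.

stool();
translate([470, 0, 0]) bench();
translate([0, 0, 400]) stool_2();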